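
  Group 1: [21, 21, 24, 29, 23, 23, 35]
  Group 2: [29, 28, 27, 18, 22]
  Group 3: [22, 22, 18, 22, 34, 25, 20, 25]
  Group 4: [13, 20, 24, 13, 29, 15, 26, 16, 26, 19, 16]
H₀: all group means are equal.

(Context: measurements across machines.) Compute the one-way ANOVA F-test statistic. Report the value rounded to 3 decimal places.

test statistic = 2.043

Group means [25.14, 24.80, 23.50, 19.73], grand mean 22.742
SSB = Σnᵢ(x̄ᵢ−x̄)² = 166.097; SSW = ΣΣ(x−x̄ᵢ)² = 731.839
MSB = 166.097/3 = 55.3655; MSW = 731.839/27 = 27.1051
F = MSB/MSW = 2.0426
df = (3, 27)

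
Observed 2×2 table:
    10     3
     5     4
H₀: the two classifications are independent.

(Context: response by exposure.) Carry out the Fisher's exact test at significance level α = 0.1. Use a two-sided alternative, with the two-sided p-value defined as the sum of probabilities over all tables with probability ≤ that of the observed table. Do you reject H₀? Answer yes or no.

reject H₀: no

Margins: r₁=13, r₂=9, c₁=15, c₂=7, n=22
p_obs = C(13,10)·C(9,5)/C(22,15); sum pmf over tables with pmf ≤ p_obs
p-value (two-sided) = 0.37616
At α=0.1: p ≥ α → fail to reject H₀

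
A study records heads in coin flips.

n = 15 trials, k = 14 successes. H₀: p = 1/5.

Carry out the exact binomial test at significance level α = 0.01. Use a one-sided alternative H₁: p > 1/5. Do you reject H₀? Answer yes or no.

reject H₀: yes

Exact binomial: n=15, k=14, p₀=1/5=0.2000
P(X≥14) from Σ C(n,i)·p₀^i·(1−p₀)^(n−i)
p-value (one-sided, H₁ greater) = 0.00000
At α=0.01: p < α → reject H₀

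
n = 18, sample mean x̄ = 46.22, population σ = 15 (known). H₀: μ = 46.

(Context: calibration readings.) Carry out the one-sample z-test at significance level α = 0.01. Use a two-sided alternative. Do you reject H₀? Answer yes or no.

reject H₀: no

SE = σ/√n = 15/√18 = 3.5355
z = (x̄−μ₀)/SE = (46.22−46)/3.5355 = 0.0622
p-value (two-sided) = 0.95038
At α=0.01: p ≥ α → fail to reject H₀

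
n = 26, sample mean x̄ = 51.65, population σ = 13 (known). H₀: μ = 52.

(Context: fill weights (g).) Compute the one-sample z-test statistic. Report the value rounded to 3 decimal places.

test statistic = -0.137

SE = σ/√n = 13/√26 = 2.5495
z = (x̄−μ₀)/SE = (51.65−52)/2.5495 = -0.1373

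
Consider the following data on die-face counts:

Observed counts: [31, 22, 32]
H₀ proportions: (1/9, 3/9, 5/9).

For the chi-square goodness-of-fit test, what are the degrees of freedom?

degrees of freedom = 2

df = k − 1 = 3 − 1 = 2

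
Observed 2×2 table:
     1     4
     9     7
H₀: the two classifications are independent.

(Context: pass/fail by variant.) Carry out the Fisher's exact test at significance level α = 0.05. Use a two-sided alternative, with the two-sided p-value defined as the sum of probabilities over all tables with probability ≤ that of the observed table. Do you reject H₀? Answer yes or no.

reject H₀: no

Margins: r₁=5, r₂=16, c₁=10, c₂=11, n=21
p_obs = C(5,1)·C(16,9)/C(21,10); sum pmf over tables with pmf ≤ p_obs
p-value (two-sided) = 0.31078
At α=0.05: p ≥ α → fail to reject H₀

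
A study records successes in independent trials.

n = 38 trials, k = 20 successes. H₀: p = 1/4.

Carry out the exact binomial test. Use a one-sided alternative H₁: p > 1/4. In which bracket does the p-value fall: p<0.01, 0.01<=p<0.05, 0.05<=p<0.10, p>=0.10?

p-value bracket: p<0.01

Exact binomial: n=38, k=20, p₀=1/4=0.2500
P(X≥20) from Σ C(n,i)·p₀^i·(1−p₀)^(n−i)
p-value (one-sided, H₁ greater) = 0.00024
→ bracket: p<0.01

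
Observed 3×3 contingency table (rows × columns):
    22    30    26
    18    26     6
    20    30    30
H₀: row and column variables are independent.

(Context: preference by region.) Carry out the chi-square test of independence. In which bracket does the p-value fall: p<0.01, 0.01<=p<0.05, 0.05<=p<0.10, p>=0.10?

p-value bracket: 0.01<=p<0.05

Row totals [78, 50, 80], col totals [60, 86, 62], n=208
χ² = (22−22.50)²/22.50 + (30−32.25)²/32.25 + (26−23.25)²/23.25 + (18−14.42)²/14.42 + (26−20.67)²/20.67 + (6−14.90)²/14.90 + (20−23.08)²/23.08 + (30−33.08)²/33.08 + (30−23.85)²/23.85 = 10.3569
df = 4
p-value (upper-tail) = 0.03483
→ bracket: 0.01<=p<0.05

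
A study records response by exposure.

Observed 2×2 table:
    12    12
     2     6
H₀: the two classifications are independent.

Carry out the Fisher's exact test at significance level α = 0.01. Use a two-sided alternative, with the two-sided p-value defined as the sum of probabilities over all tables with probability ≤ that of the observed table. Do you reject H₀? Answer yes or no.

Margins: r₁=24, r₂=8, c₁=14, c₂=18, n=32
p_obs = C(24,12)·C(8,2)/C(32,14); sum pmf over tables with pmf ≤ p_obs
p-value (two-sided) = 0.41228
At α=0.01: p ≥ α → fail to reject H₀

reject H₀: no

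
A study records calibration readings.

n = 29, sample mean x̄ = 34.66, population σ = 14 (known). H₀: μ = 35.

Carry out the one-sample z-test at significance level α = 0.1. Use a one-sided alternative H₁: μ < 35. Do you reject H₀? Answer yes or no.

SE = σ/√n = 14/√29 = 2.5997
z = (x̄−μ₀)/SE = (34.66−35)/2.5997 = -0.1308
p-value (one-sided, H₁ less) = 0.44797
At α=0.1: p ≥ α → fail to reject H₀

reject H₀: no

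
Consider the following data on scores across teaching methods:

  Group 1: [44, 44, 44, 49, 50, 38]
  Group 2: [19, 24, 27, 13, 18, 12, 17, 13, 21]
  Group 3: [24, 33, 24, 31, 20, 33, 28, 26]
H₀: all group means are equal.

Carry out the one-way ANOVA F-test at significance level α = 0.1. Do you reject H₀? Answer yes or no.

reject H₀: yes

Group means [44.83, 18.22, 27.38], grand mean 28.348
SSB = Σnᵢ(x̄ᵢ−x̄)² = 2560.954; SSW = ΣΣ(x−x̄ᵢ)² = 462.264
MSB = 2560.954/2 = 1280.4768; MSW = 462.264/20 = 23.1132
F = MSB/MSW = 55.4003
df = (2, 20)
p-value (upper-tail) = 0.00000
At α=0.1: p < α → reject H₀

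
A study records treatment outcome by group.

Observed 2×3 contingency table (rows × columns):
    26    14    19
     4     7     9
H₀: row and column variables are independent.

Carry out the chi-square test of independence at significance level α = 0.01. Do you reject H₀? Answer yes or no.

Row totals [59, 20], col totals [30, 21, 28], n=79
χ² = (26−22.41)²/22.41 + (14−15.68)²/15.68 + (19−20.91)²/20.91 + (4−7.59)²/7.59 + (7−5.32)²/5.32 + (9−7.09)²/7.09 = 3.6824
df = 2
p-value (upper-tail) = 0.15863
At α=0.01: p ≥ α → fail to reject H₀

reject H₀: no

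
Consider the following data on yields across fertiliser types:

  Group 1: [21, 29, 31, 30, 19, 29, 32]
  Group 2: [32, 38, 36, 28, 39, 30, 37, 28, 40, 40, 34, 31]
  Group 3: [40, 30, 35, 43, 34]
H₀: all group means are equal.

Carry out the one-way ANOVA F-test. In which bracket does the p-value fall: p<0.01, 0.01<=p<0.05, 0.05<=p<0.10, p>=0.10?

p-value bracket: p<0.01

Group means [27.29, 34.42, 36.40], grand mean 32.750
SSB = Σnᵢ(x̄ᵢ−x̄)² = 308.955; SSW = ΣΣ(x−x̄ᵢ)² = 487.545
MSB = 308.955/2 = 154.4774; MSW = 487.545/21 = 23.2164
F = MSB/MSW = 6.6538
df = (2, 21)
p-value (upper-tail) = 0.00578
→ bracket: p<0.01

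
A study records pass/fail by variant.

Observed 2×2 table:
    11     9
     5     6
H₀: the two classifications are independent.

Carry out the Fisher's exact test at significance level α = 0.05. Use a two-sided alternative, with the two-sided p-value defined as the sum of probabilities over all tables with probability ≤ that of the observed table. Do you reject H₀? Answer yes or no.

Margins: r₁=20, r₂=11, c₁=16, c₂=15, n=31
p_obs = C(20,11)·C(11,5)/C(31,16); sum pmf over tables with pmf ≤ p_obs
p-value (two-sided) = 0.71599
At α=0.05: p ≥ α → fail to reject H₀

reject H₀: no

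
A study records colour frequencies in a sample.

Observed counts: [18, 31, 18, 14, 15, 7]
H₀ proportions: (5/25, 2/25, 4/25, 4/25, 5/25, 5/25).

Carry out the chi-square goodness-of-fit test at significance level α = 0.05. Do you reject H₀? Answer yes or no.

n = 103; E_i = n·p_i = [20.60, 8.24, 16.48, 16.48, 20.60, 20.60]
χ² = (18−20.60)²/20.60 + (31−8.24)²/8.24 + (18−16.48)²/16.48 + (14−16.48)²/16.48 + (15−20.60)²/20.60 + (7−20.60)²/20.60 = 74.2087
df = 5
p-value (upper-tail) = 0.00000
At α=0.05: p < α → reject H₀

reject H₀: yes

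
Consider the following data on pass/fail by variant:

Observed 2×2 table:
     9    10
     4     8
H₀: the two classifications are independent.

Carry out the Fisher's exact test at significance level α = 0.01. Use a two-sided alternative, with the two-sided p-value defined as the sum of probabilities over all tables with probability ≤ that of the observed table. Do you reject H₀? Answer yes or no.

reject H₀: no

Margins: r₁=19, r₂=12, c₁=13, c₂=18, n=31
p_obs = C(19,9)·C(12,4)/C(31,13); sum pmf over tables with pmf ≤ p_obs
p-value (two-sided) = 0.48403
At α=0.01: p ≥ α → fail to reject H₀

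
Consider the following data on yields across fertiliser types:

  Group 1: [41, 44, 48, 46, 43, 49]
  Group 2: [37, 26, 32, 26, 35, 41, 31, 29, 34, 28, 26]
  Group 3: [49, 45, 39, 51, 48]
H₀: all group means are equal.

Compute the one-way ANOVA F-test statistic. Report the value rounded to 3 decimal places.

Group means [45.17, 31.36, 46.40], grand mean 38.545
SSB = Σnᵢ(x̄ᵢ−x̄)² = 1138.876; SSW = ΣΣ(x−x̄ᵢ)² = 382.579
MSB = 1138.876/2 = 569.4379; MSW = 382.579/19 = 20.1357
F = MSB/MSW = 28.2800
df = (2, 19)

test statistic = 28.280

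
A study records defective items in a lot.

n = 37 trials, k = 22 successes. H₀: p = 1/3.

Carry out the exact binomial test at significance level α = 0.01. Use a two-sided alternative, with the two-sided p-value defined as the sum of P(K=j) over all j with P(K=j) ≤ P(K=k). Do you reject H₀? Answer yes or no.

Exact binomial: n=37, k=22, p₀=1/3=0.3333
P(X=j) = C(n,j)·p₀^j·(1−p₀)^(n−j); p = Σ P(X=j) over j with P(X=j) ≤ P(X=22)
p-value (two-sided) = 0.00134
At α=0.01: p < α → reject H₀

reject H₀: yes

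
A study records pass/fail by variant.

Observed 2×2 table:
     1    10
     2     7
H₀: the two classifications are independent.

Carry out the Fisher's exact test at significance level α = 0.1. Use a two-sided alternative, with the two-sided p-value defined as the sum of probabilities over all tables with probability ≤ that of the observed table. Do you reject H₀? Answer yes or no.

reject H₀: no

Margins: r₁=11, r₂=9, c₁=3, c₂=17, n=20
p_obs = C(11,1)·C(9,2)/C(20,3); sum pmf over tables with pmf ≤ p_obs
p-value (two-sided) = 0.56579
At α=0.1: p ≥ α → fail to reject H₀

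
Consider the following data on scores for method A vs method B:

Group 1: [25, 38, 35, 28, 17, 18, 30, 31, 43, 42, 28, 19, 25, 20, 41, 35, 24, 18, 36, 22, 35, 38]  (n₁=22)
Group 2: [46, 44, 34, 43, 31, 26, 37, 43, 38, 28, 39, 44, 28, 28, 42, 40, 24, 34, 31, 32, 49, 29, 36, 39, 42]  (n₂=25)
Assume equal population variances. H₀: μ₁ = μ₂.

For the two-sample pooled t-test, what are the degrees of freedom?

degrees of freedom = 45

df = n₁ + n₂ − 2 = 22 + 25 − 2 = 45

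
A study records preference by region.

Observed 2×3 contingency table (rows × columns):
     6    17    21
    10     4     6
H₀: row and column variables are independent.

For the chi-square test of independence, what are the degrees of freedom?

degrees of freedom = 2

df = (r−1)(c−1) = (2−1)·(3−1) = 2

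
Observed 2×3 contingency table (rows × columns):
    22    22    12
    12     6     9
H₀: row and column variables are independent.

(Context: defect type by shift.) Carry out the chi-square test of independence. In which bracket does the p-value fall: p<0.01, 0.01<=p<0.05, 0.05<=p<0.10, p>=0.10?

Row totals [56, 27], col totals [34, 28, 21], n=83
χ² = (22−22.94)²/22.94 + (22−18.89)²/18.89 + (12−14.17)²/14.17 + (12−11.06)²/11.06 + (6−9.11)²/9.11 + (9−6.83)²/6.83 = 2.7110
df = 2
p-value (upper-tail) = 0.25781
→ bracket: p>=0.10

p-value bracket: p>=0.10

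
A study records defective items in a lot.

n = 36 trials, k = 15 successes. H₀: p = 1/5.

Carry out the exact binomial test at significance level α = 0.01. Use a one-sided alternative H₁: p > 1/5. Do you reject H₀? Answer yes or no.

Exact binomial: n=36, k=15, p₀=1/5=0.2000
P(X≥15) from Σ C(n,i)·p₀^i·(1−p₀)^(n−i)
p-value (one-sided, H₁ greater) = 0.00245
At α=0.01: p < α → reject H₀

reject H₀: yes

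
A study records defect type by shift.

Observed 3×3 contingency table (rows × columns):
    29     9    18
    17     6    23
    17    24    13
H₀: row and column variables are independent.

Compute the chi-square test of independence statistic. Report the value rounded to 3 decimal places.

Row totals [56, 46, 54], col totals [63, 39, 54], n=156
χ² = (29−22.62)²/22.62 + (9−14.00)²/14.00 + (18−19.38)²/19.38 + (17−18.58)²/18.58 + (6−11.50)²/11.50 + (23−15.92)²/15.92 + (17−21.81)²/21.81 + (24−13.50)²/13.50 + (13−18.69)²/18.69 = 20.5567
df = 4

test statistic = 20.557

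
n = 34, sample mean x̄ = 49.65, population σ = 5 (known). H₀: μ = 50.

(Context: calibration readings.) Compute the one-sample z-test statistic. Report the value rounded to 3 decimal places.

SE = σ/√n = 5/√34 = 0.8575
z = (x̄−μ₀)/SE = (49.65−50)/0.8575 = -0.4082

test statistic = -0.408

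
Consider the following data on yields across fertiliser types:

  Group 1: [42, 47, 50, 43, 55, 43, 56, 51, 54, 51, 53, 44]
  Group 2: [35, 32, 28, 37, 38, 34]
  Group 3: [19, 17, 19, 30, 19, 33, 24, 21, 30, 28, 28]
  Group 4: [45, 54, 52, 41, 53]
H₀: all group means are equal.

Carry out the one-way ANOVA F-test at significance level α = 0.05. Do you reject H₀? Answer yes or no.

reject H₀: yes

Group means [49.08, 34.00, 24.36, 49.00], grand mean 38.412
SSB = Σnᵢ(x̄ᵢ−x̄)² = 4214.773; SSW = ΣΣ(x−x̄ᵢ)² = 797.462
MSB = 4214.773/3 = 1404.9244; MSW = 797.462/30 = 26.5821
F = MSB/MSW = 52.8523
df = (3, 30)
p-value (upper-tail) = 0.00000
At α=0.05: p < α → reject H₀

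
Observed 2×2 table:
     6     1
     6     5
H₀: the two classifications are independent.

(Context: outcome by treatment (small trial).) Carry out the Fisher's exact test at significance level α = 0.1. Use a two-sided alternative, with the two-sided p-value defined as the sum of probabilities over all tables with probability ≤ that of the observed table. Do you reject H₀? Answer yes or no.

Margins: r₁=7, r₂=11, c₁=12, c₂=6, n=18
p_obs = C(7,6)·C(11,6)/C(18,12); sum pmf over tables with pmf ≤ p_obs
p-value (two-sided) = 0.31561
At α=0.1: p ≥ α → fail to reject H₀

reject H₀: no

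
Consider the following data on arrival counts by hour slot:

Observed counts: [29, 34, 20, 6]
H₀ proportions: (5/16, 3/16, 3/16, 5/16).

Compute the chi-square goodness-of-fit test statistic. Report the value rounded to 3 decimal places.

test statistic = 35.776

n = 89; E_i = n·p_i = [27.81, 16.69, 16.69, 27.81]
χ² = (29−27.81)²/27.81 + (34−16.69)²/16.69 + (20−16.69)²/16.69 + (6−27.81)²/27.81 = 35.7760
df = 3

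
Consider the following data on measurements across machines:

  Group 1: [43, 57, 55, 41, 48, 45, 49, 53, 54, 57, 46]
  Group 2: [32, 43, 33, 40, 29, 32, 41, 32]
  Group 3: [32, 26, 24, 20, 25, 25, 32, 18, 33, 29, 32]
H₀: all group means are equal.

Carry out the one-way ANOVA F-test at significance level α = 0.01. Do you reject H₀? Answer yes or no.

Group means [49.82, 35.25, 26.91], grand mean 37.533
SSB = Σnᵢ(x̄ᵢ−x̄)² = 2943.421; SSW = ΣΣ(x−x̄ᵢ)² = 778.045
MSB = 2943.421/2 = 1471.7106; MSW = 778.045/27 = 28.8165
F = MSB/MSW = 51.0718
df = (2, 27)
p-value (upper-tail) = 0.00000
At α=0.01: p < α → reject H₀

reject H₀: yes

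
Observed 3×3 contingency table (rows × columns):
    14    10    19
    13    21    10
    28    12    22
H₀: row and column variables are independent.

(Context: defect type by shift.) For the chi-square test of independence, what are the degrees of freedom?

degrees of freedom = 4

df = (r−1)(c−1) = (3−1)·(3−1) = 4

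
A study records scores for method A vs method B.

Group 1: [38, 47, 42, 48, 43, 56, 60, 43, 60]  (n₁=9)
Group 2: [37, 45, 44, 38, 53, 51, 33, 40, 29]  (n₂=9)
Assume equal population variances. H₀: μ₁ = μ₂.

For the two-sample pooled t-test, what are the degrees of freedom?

df = n₁ + n₂ − 2 = 9 + 9 − 2 = 16

degrees of freedom = 16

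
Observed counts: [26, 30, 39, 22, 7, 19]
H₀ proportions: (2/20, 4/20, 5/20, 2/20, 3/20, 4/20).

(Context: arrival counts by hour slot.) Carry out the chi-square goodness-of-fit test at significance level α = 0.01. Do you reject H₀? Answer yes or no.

reject H₀: yes

n = 143; E_i = n·p_i = [14.30, 28.60, 35.75, 14.30, 21.45, 28.60]
χ² = (26−14.30)²/14.30 + (30−28.60)²/28.60 + (39−35.75)²/35.75 + (22−14.30)²/14.30 + (7−21.45)²/21.45 + (19−28.60)²/28.60 = 27.0396
df = 5
p-value (upper-tail) = 0.00006
At α=0.01: p < α → reject H₀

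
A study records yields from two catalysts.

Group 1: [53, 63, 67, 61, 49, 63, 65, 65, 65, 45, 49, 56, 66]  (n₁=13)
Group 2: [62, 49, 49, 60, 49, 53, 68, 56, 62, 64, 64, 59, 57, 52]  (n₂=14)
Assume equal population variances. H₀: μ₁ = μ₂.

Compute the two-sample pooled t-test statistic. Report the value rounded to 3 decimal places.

x̄₁=59.000, s₁=7.627, n₁=13
x̄₂=57.429, s₂=6.284, n₂=14
s_p² = [12·7.627² + 13·6.284²]/25 = 48.4571
SE = √(s_p²·(1/13+1/14)) = 2.6812
t = (59.000−57.429)/2.6812 = 0.5861
df = 25

test statistic = 0.586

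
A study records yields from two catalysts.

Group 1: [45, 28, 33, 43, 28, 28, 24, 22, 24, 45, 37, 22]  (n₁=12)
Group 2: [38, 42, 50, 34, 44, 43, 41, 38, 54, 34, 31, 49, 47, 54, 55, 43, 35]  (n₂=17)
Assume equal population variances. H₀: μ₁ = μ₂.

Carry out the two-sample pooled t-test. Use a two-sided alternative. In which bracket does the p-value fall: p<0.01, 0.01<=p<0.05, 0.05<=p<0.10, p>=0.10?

x̄₁=31.583, s₁=8.836, n₁=12
x̄₂=43.059, s₂=7.554, n₂=17
s_p² = [11·8.836² + 16·7.554²]/27 = 65.6244
SE = √(s_p²·(1/12+1/17)) = 3.0543
t = (31.583−43.059)/3.0543 = -3.7571
df = 27
p-value (two-sided) = 0.00084
→ bracket: p<0.01

p-value bracket: p<0.01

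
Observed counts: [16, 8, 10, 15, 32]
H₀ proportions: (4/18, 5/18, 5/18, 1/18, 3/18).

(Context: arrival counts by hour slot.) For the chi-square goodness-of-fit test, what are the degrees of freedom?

degrees of freedom = 4

df = k − 1 = 5 − 1 = 4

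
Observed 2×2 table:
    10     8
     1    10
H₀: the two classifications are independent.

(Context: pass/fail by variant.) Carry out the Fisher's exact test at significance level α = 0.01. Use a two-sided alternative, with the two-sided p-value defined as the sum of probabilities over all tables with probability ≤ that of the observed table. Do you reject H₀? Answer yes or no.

reject H₀: no

Margins: r₁=18, r₂=11, c₁=11, c₂=18, n=29
p_obs = C(18,10)·C(11,1)/C(29,11); sum pmf over tables with pmf ≤ p_obs
p-value (two-sided) = 0.01897
At α=0.01: p ≥ α → fail to reject H₀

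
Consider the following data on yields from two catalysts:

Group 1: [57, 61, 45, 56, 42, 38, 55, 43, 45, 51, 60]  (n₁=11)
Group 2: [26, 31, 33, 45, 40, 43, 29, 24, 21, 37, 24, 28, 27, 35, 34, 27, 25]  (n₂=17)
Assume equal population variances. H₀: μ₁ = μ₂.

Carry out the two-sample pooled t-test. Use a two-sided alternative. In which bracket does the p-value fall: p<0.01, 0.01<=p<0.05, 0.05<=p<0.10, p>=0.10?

x̄₁=50.273, s₁=7.989, n₁=11
x̄₂=31.118, s₂=7.026, n₂=17
s_p² = [10·7.989² + 16·7.026²]/26 = 54.9210
SE = √(s_p²·(1/11+1/17)) = 2.8677
t = (50.273−31.118)/2.8677 = 6.6797
df = 26
p-value (two-sided) = 0.00000
→ bracket: p<0.01

p-value bracket: p<0.01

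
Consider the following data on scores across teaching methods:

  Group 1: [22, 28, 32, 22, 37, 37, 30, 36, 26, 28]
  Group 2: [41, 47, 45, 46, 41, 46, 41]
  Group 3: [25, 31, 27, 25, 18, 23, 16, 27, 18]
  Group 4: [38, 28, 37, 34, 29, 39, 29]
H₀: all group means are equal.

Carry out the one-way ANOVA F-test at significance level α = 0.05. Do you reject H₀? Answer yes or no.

Group means [29.80, 43.86, 23.33, 33.43], grand mean 31.788
SSB = Σnᵢ(x̄ᵢ−x̄)² = 1721.344; SSW = ΣΣ(x−x̄ᵢ)² = 670.171
MSB = 1721.344/3 = 573.7812; MSW = 670.171/29 = 23.1094
F = MSB/MSW = 24.8290
df = (3, 29)
p-value (upper-tail) = 0.00000
At α=0.05: p < α → reject H₀

reject H₀: yes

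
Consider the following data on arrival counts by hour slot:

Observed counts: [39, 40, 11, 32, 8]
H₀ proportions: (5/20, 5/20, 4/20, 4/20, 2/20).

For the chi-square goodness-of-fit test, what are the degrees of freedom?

df = k − 1 = 5 − 1 = 4

degrees of freedom = 4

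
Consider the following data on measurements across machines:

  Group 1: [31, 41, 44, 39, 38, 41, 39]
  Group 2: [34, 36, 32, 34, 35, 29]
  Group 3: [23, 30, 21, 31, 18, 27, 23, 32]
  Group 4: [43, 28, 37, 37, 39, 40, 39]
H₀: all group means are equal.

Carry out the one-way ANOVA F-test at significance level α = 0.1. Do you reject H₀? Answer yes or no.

reject H₀: yes

Group means [39.00, 33.33, 25.62, 37.57], grand mean 33.607
SSB = Σnᵢ(x̄ᵢ−x̄)² = 823.756; SSW = ΣΣ(x−x̄ᵢ)² = 444.923
MSB = 823.756/3 = 274.5853; MSW = 444.923/24 = 18.5384
F = MSB/MSW = 14.8117
df = (3, 24)
p-value (upper-tail) = 0.00001
At α=0.1: p < α → reject H₀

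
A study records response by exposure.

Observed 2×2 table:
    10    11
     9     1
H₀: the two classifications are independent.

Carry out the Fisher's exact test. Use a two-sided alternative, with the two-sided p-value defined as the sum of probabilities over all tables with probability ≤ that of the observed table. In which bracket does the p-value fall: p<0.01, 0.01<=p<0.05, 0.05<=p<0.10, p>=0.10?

Margins: r₁=21, r₂=10, c₁=19, c₂=12, n=31
p_obs = C(21,10)·C(10,9)/C(31,19); sum pmf over tables with pmf ≤ p_obs
p-value (two-sided) = 0.04638
→ bracket: 0.01<=p<0.05

p-value bracket: 0.01<=p<0.05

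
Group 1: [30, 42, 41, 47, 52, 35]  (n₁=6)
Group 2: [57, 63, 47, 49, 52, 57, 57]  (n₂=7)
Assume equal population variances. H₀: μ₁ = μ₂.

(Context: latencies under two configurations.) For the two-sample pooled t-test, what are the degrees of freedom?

degrees of freedom = 11

df = n₁ + n₂ − 2 = 6 + 7 − 2 = 11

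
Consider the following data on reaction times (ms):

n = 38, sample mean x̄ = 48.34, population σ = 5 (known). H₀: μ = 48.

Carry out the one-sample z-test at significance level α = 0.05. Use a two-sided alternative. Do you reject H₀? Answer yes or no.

SE = σ/√n = 5/√38 = 0.8111
z = (x̄−μ₀)/SE = (48.34−48)/0.8111 = 0.4192
p-value (two-sided) = 0.67508
At α=0.05: p ≥ α → fail to reject H₀

reject H₀: no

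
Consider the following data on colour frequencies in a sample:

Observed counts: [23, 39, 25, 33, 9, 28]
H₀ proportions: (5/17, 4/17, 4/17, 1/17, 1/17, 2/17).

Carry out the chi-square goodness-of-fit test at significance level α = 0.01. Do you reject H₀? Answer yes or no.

n = 157; E_i = n·p_i = [46.18, 36.94, 36.94, 9.24, 9.24, 18.47]
χ² = (23−46.18)²/46.18 + (39−36.94)²/36.94 + (25−36.94)²/36.94 + (33−9.24)²/9.24 + (9−9.24)²/9.24 + (28−18.47)²/18.47 = 81.6822
df = 5
p-value (upper-tail) = 0.00000
At α=0.01: p < α → reject H₀

reject H₀: yes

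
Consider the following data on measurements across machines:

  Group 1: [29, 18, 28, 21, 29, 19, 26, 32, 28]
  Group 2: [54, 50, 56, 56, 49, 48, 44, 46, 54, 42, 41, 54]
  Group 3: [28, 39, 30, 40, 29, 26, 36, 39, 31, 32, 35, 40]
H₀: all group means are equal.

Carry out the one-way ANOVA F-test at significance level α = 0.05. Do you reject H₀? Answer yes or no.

Group means [25.56, 49.50, 33.75], grand mean 37.242
SSB = Σnᵢ(x̄ᵢ−x̄)² = 3178.588; SSW = ΣΣ(x−x̄ᵢ)² = 797.472
MSB = 3178.588/2 = 1589.2942; MSW = 797.472/30 = 26.5824
F = MSB/MSW = 59.7874
df = (2, 30)
p-value (upper-tail) = 0.00000
At α=0.05: p < α → reject H₀

reject H₀: yes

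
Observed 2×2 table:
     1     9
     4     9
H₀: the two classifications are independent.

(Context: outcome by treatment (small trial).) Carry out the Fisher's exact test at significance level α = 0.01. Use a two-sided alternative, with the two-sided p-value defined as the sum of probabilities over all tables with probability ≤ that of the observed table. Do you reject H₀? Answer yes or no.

reject H₀: no

Margins: r₁=10, r₂=13, c₁=5, c₂=18, n=23
p_obs = C(10,1)·C(13,4)/C(23,5); sum pmf over tables with pmf ≤ p_obs
p-value (two-sided) = 0.33936
At α=0.01: p ≥ α → fail to reject H₀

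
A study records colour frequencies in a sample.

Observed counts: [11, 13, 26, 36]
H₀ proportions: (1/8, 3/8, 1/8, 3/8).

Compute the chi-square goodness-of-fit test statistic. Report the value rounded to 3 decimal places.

n = 86; E_i = n·p_i = [10.75, 32.25, 10.75, 32.25]
χ² = (11−10.75)²/10.75 + (13−32.25)²/32.25 + (26−10.75)²/10.75 + (36−32.25)²/32.25 = 33.5659
df = 3

test statistic = 33.566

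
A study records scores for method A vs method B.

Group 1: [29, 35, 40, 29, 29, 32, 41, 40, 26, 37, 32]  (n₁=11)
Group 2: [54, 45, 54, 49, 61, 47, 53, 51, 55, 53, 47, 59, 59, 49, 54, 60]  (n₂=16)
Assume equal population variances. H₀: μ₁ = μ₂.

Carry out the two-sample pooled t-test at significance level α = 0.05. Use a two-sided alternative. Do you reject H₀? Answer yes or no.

reject H₀: yes

x̄₁=33.636, s₁=5.259, n₁=11
x̄₂=53.125, s₂=4.924, n₂=16
s_p² = [10·5.259² + 15·4.924²]/25 = 25.6118
SE = √(s_p²·(1/11+1/16)) = 1.9822
t = (33.636−53.125)/1.9822 = -9.8319
df = 25
p-value (two-sided) = 0.00000
At α=0.05: p < α → reject H₀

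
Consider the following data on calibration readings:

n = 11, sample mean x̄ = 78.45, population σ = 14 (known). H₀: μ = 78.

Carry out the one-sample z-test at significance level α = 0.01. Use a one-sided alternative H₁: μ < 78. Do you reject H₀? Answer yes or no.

SE = σ/√n = 14/√11 = 4.2212
z = (x̄−μ₀)/SE = (78.45−78)/4.2212 = 0.1066
p-value (one-sided, H₁ less) = 0.54245
At α=0.01: p ≥ α → fail to reject H₀

reject H₀: no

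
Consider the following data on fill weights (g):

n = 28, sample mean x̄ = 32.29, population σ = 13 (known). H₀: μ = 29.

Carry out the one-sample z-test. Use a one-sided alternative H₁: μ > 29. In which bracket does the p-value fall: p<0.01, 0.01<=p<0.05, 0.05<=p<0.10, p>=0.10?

p-value bracket: 0.05<=p<0.10

SE = σ/√n = 13/√28 = 2.4568
z = (x̄−μ₀)/SE = (32.29−29)/2.4568 = 1.3392
p-value (one-sided, H₁ greater) = 0.09026
→ bracket: 0.05<=p<0.10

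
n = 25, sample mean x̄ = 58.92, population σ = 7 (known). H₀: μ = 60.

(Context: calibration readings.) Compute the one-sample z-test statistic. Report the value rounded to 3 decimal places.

test statistic = -0.771

SE = σ/√n = 7/√25 = 1.4000
z = (x̄−μ₀)/SE = (58.92−60)/1.4000 = -0.7714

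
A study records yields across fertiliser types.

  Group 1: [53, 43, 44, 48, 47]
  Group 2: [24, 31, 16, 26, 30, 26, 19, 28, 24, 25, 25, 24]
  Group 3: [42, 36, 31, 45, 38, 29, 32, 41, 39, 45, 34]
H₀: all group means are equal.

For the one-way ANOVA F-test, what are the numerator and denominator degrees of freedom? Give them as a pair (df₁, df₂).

k = 3 groups, N = 28 total
df = (k−1, N−k) = (3−1, 28−3) = (2, 25)

degrees of freedom = [2, 25]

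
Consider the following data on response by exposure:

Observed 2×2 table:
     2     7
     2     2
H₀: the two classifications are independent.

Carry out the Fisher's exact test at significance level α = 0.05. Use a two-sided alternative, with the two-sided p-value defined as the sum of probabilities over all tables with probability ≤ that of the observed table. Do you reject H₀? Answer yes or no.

Margins: r₁=9, r₂=4, c₁=4, c₂=9, n=13
p_obs = C(9,2)·C(4,2)/C(13,4); sum pmf over tables with pmf ≤ p_obs
p-value (two-sided) = 0.53007
At α=0.05: p ≥ α → fail to reject H₀

reject H₀: no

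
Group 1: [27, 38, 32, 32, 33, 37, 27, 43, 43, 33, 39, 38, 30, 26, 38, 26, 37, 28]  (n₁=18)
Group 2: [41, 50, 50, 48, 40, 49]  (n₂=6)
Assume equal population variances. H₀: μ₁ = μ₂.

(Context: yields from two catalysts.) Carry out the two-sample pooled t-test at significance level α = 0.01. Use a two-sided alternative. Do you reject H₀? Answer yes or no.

reject H₀: yes

x̄₁=33.722, s₁=5.634, n₁=18
x̄₂=46.333, s₂=4.590, n₂=6
s_p² = [17·5.634² + 5·4.590²]/22 = 29.3157
SE = √(s_p²·(1/18+1/6)) = 2.5524
t = (33.722−46.333)/2.5524 = -4.9409
df = 22
p-value (two-sided) = 0.00006
At α=0.01: p < α → reject H₀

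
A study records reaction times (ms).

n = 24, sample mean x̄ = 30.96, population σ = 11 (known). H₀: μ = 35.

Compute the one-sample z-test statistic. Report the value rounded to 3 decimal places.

SE = σ/√n = 11/√24 = 2.2454
z = (x̄−μ₀)/SE = (30.96−35)/2.2454 = -1.7993

test statistic = -1.799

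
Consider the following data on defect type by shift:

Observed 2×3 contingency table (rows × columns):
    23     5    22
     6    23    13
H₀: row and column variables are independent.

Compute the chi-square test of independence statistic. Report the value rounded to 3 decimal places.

test statistic = 23.332

Row totals [50, 42], col totals [29, 28, 35], n=92
χ² = (23−15.76)²/15.76 + (5−15.22)²/15.22 + (22−19.02)²/19.02 + (6−13.24)²/13.24 + (23−12.78)²/12.78 + (13−15.98)²/15.98 = 23.3320
df = 2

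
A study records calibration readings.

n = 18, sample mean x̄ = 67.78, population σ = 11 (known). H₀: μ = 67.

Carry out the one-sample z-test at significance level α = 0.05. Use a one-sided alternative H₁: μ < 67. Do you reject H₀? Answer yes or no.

SE = σ/√n = 11/√18 = 2.5927
z = (x̄−μ₀)/SE = (67.78−67)/2.5927 = 0.3008
p-value (one-sided, H₁ less) = 0.61823
At α=0.05: p ≥ α → fail to reject H₀

reject H₀: no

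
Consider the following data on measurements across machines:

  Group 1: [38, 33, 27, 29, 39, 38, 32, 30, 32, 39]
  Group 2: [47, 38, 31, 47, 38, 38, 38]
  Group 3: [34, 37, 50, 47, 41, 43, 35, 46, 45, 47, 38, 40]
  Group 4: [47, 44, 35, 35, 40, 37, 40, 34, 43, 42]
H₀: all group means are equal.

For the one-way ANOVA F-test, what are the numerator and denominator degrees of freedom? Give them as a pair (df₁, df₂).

degrees of freedom = [3, 35]

k = 4 groups, N = 39 total
df = (k−1, N−k) = (4−1, 39−4) = (3, 35)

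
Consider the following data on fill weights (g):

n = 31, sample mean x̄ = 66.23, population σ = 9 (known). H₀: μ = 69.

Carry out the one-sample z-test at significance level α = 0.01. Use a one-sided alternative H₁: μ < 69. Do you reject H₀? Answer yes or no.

reject H₀: no

SE = σ/√n = 9/√31 = 1.6164
z = (x̄−μ₀)/SE = (66.23−69)/1.6164 = -1.7136
p-value (one-sided, H₁ less) = 0.04330
At α=0.01: p ≥ α → fail to reject H₀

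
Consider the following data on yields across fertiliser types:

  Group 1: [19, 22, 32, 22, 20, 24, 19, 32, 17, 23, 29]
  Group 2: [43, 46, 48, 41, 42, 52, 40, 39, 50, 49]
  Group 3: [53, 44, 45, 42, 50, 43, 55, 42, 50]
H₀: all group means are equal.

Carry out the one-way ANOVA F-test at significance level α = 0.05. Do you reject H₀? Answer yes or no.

Group means [23.55, 45.00, 47.11], grand mean 37.767
SSB = Σnᵢ(x̄ᵢ−x̄)² = 3533.751; SSW = ΣΣ(x−x̄ᵢ)² = 661.616
MSB = 3533.751/2 = 1766.8753; MSW = 661.616/27 = 24.5043
F = MSB/MSW = 72.1047
df = (2, 27)
p-value (upper-tail) = 0.00000
At α=0.05: p < α → reject H₀

reject H₀: yes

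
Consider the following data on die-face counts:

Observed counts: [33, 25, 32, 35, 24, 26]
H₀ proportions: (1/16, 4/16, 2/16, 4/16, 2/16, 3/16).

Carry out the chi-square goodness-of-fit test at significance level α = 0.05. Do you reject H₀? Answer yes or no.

n = 175; E_i = n·p_i = [10.94, 43.75, 21.88, 43.75, 21.88, 32.81]
χ² = (33−10.94)²/10.94 + (25−43.75)²/43.75 + (32−21.88)²/21.88 + (35−43.75)²/43.75 + (24−21.88)²/21.88 + (26−32.81)²/32.81 = 60.5962
df = 5
p-value (upper-tail) = 0.00000
At α=0.05: p < α → reject H₀

reject H₀: yes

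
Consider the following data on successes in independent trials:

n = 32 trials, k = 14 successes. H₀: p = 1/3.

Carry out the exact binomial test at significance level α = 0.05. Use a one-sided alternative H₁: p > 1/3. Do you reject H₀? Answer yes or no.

reject H₀: no

Exact binomial: n=32, k=14, p₀=1/3=0.3333
P(X≥14) from Σ C(n,i)·p₀^i·(1−p₀)^(n−i)
p-value (one-sided, H₁ greater) = 0.14436
At α=0.05: p ≥ α → fail to reject H₀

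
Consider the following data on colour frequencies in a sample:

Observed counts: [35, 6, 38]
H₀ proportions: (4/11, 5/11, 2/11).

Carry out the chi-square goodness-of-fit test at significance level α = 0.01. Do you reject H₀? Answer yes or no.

reject H₀: yes

n = 79; E_i = n·p_i = [28.73, 35.91, 14.36]
χ² = (35−28.73)²/28.73 + (6−35.91)²/35.91 + (38−14.36)²/14.36 = 65.1766
df = 2
p-value (upper-tail) = 0.00000
At α=0.01: p < α → reject H₀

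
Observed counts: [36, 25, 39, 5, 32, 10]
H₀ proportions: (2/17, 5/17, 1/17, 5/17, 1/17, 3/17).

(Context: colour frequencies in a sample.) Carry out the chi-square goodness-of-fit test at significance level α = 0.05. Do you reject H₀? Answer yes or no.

n = 147; E_i = n·p_i = [17.29, 43.24, 8.65, 43.24, 8.65, 25.94]
χ² = (36−17.29)²/17.29 + (25−43.24)²/43.24 + (39−8.65)²/8.65 + (5−43.24)²/43.24 + (32−8.65)²/8.65 + (10−25.94)²/25.94 = 241.1474
df = 5
p-value (upper-tail) = 0.00000
At α=0.05: p < α → reject H₀

reject H₀: yes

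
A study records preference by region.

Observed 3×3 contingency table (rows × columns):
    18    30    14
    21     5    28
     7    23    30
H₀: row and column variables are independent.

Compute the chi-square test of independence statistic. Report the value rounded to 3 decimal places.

Row totals [62, 54, 60], col totals [46, 58, 72], n=176
χ² = (18−16.20)²/16.20 + (30−20.43)²/20.43 + (14−25.36)²/25.36 + (21−14.11)²/14.11 + (5−17.80)²/17.80 + (28−22.09)²/22.09 + (7−15.68)²/15.68 + (23−19.77)²/19.77 + (30−24.55)²/24.55 = 30.4572
df = 4

test statistic = 30.457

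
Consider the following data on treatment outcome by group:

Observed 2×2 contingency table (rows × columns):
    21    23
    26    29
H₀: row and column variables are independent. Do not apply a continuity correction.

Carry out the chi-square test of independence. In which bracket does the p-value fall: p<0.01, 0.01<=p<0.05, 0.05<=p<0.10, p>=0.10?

Row totals [44, 55], col totals [47, 52], n=99
χ² = (21−20.89)²/20.89 + (23−23.11)²/23.11 + (26−26.11)²/26.11 + (29−28.89)²/28.89 = 0.0020
df = 1
p-value (upper-tail) = 0.96410
→ bracket: p>=0.10

p-value bracket: p>=0.10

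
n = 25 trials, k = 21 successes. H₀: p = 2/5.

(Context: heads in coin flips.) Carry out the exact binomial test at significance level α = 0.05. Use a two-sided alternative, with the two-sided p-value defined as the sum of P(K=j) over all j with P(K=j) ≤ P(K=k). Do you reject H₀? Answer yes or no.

reject H₀: yes

Exact binomial: n=25, k=21, p₀=2/5=0.4000
P(X=j) = C(n,j)·p₀^j·(1−p₀)^(n−j); p = Σ P(X=j) over j with P(X=j) ≤ P(X=21)
p-value (two-sided) = 0.00001
At α=0.05: p < α → reject H₀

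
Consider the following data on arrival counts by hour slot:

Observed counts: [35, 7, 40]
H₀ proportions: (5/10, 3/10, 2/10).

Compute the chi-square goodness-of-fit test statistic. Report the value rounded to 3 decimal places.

n = 82; E_i = n·p_i = [41.00, 24.60, 16.40]
χ² = (35−41.00)²/41.00 + (7−24.60)²/24.60 + (40−16.40)²/16.40 = 47.4309
df = 2

test statistic = 47.431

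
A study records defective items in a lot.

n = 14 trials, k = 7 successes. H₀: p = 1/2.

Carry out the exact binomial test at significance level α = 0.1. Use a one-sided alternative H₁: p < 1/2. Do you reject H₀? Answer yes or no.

Exact binomial: n=14, k=7, p₀=1/2=0.5000
P(X≤7) from Σ C(n,i)·p₀^i·(1−p₀)^(n−i)
p-value (one-sided, H₁ less) = 0.60474
At α=0.1: p ≥ α → fail to reject H₀

reject H₀: no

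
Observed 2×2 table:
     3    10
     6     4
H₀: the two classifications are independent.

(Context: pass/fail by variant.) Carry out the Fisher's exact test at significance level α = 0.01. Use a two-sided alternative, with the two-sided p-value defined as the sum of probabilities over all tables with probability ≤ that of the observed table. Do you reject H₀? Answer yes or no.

Margins: r₁=13, r₂=10, c₁=9, c₂=14, n=23
p_obs = C(13,3)·C(10,6)/C(23,9); sum pmf over tables with pmf ≤ p_obs
p-value (two-sided) = 0.10230
At α=0.01: p ≥ α → fail to reject H₀

reject H₀: no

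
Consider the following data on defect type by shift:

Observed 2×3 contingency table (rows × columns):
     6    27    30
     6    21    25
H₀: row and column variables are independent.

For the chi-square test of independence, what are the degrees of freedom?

degrees of freedom = 2

df = (r−1)(c−1) = (2−1)·(3−1) = 2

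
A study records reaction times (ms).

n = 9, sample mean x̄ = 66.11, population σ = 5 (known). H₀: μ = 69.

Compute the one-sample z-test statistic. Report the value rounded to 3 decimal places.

test statistic = -1.734

SE = σ/√n = 5/√9 = 1.6667
z = (x̄−μ₀)/SE = (66.11−69)/1.6667 = -1.7340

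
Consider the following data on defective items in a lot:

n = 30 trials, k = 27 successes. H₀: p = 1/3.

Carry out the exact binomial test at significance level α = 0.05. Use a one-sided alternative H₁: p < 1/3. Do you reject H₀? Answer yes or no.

Exact binomial: n=30, k=27, p₀=1/3=0.3333
P(X≤27) from Σ C(n,i)·p₀^i·(1−p₀)^(n−i)
p-value (one-sided, H₁ less) = 1.00000
At α=0.05: p ≥ α → fail to reject H₀

reject H₀: no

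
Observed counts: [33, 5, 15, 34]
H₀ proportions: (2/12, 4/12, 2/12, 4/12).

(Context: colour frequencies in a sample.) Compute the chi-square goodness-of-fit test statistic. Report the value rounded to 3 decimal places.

n = 87; E_i = n·p_i = [14.50, 29.00, 14.50, 29.00]
χ² = (33−14.50)²/14.50 + (5−29.00)²/29.00 + (15−14.50)²/14.50 + (34−29.00)²/29.00 = 44.3448
df = 3

test statistic = 44.345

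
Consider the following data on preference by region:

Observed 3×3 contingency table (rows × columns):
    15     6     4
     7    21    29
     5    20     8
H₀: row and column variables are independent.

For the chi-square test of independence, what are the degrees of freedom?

df = (r−1)(c−1) = (3−1)·(3−1) = 4

degrees of freedom = 4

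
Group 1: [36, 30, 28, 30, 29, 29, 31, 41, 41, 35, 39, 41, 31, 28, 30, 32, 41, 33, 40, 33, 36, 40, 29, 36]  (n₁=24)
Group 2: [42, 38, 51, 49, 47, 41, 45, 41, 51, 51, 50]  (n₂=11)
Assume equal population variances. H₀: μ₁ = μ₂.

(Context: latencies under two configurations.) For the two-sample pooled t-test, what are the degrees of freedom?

degrees of freedom = 33

df = n₁ + n₂ − 2 = 24 + 11 − 2 = 33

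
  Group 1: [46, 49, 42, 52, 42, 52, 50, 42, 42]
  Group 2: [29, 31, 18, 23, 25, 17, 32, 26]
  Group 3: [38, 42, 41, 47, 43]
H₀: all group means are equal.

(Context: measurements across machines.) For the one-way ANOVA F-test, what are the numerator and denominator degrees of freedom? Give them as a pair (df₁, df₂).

degrees of freedom = [2, 19]

k = 3 groups, N = 22 total
df = (k−1, N−k) = (3−1, 22−3) = (2, 19)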